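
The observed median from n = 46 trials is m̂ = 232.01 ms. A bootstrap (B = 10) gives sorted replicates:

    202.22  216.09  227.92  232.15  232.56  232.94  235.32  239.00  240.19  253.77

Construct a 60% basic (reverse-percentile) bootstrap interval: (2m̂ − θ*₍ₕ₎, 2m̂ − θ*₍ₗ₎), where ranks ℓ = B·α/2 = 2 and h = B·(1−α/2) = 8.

(225.02, 247.93)

Percentile endpoints at ranks 2 and 8: θ*₍2₎ = 216.09, θ*₍8₎ = 239.00.
Basic interval reflects these around m̂:
  lower = 2 × 232.01 − 239.00 = 225.02
  upper = 2 × 232.01 − 216.09 = 247.93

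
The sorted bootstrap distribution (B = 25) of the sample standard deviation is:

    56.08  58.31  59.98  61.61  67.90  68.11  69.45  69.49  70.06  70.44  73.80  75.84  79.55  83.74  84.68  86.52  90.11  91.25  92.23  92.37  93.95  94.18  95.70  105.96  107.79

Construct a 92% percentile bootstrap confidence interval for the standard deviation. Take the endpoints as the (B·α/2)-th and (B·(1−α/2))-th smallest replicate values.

(56.08, 105.96)

α = 0.08; lower rank = 25 × 0.040 = 1; upper rank = 25 × 0.960 = 24.
The 1st smallest replicate is 56.08; the 24th is 105.96.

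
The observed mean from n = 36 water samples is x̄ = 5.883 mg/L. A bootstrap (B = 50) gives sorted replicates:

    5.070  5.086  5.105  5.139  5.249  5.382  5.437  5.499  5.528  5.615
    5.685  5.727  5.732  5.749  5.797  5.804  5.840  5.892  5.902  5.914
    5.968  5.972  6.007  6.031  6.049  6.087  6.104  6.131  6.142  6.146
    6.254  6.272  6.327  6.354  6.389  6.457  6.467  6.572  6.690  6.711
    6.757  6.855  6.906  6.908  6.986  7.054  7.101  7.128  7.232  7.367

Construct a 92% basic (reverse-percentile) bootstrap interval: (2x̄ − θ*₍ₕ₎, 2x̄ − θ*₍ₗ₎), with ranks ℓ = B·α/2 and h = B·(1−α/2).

(4.638, 6.680)

Percentile endpoints at ranks 2 and 48: θ*₍2₎ = 5.086, θ*₍48₎ = 7.128.
Basic interval reflects these around x̄:
  lower = 2 × 5.883 − 7.128 = 4.638
  upper = 2 × 5.883 − 5.086 = 6.680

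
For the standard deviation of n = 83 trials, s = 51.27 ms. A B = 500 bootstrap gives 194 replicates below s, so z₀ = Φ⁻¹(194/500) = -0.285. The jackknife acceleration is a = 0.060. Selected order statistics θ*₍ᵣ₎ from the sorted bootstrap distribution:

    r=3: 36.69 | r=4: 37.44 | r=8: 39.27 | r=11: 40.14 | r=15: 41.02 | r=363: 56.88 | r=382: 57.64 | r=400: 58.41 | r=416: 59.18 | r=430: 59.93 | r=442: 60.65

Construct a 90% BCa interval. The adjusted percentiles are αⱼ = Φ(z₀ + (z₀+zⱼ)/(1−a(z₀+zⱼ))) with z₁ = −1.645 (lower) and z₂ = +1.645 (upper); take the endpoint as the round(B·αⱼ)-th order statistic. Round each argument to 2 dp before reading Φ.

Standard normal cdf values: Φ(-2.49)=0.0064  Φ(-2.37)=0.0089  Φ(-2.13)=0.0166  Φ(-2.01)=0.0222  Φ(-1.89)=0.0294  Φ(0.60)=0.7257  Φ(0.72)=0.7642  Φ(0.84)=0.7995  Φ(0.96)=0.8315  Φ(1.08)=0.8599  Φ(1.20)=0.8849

Lower: z₀ + z₁ = -0.285 + (-1.645) = -1.930; 1 − a(z₀+z₁) = 1 − (0.060)(-1.930) = 1.1158; argument = -0.285 + (-1.930)/1.1158 = -2.0147 → -2.01.
α₁ = Φ(-2.01) = 0.0222; rank = round(500 × 0.0222) = 11; θ*₍11₎ = 40.14.
Upper: z₀ + z₂ = 1.360; 1 − a(z₀+z₂) = 0.9184; argument = 1.1958 → 1.20; α₂ = 0.8849; rank = 442; θ*₍442₎ = 60.65.

(40.14, 60.65)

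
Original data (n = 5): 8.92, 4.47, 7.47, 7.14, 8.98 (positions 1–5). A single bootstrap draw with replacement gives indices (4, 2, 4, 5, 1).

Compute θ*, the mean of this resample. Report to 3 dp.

θ* = 7.330

Resample values: 7.14, 4.47, 7.14, 8.98, 8.92.
Mean = (7.14 + 4.47 + 7.14 + 8.98 + 8.92) / 5 = 36.650 / 5 = 7.330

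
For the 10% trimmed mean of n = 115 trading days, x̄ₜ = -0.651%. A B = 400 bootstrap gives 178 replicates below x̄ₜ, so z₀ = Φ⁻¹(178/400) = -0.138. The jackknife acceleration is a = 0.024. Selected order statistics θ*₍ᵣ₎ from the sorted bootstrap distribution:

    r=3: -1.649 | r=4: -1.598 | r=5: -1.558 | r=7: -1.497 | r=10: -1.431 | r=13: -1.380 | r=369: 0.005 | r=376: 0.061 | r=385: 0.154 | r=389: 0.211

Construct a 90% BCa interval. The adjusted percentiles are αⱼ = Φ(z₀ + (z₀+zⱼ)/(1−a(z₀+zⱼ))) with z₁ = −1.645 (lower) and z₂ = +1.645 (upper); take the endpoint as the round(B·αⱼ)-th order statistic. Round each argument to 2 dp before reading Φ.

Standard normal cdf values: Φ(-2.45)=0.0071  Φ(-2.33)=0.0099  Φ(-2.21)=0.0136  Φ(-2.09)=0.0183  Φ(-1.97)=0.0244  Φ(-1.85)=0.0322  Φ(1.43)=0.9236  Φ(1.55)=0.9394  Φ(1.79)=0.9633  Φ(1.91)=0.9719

Lower: z₀ + z₁ = -0.138 + (-1.645) = -1.783; 1 − a(z₀+z₁) = 1 − (0.024)(-1.783) = 1.0428; argument = -0.138 + (-1.783)/1.0428 = -1.8478 → -1.85.
α₁ = Φ(-1.85) = 0.0322; rank = round(400 × 0.0322) = 13; θ*₍13₎ = -1.380.
Upper: z₀ + z₂ = 1.507; 1 − a(z₀+z₂) = 0.9638; argument = 1.4256 → 1.43; α₂ = 0.9236; rank = 369; θ*₍369₎ = 0.005.

(-1.380, 0.005)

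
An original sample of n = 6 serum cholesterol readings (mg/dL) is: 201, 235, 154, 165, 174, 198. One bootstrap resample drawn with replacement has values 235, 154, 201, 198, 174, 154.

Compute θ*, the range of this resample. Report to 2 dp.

θ* = 81.00

Range = 235 − 154 = 81.00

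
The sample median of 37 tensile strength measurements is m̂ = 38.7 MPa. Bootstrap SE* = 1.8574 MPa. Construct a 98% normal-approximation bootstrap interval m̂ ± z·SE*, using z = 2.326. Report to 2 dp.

(34.38, 43.02)

Margin = 2.326 × 1.8574 = 4.320
Interval: 38.7 ± 4.320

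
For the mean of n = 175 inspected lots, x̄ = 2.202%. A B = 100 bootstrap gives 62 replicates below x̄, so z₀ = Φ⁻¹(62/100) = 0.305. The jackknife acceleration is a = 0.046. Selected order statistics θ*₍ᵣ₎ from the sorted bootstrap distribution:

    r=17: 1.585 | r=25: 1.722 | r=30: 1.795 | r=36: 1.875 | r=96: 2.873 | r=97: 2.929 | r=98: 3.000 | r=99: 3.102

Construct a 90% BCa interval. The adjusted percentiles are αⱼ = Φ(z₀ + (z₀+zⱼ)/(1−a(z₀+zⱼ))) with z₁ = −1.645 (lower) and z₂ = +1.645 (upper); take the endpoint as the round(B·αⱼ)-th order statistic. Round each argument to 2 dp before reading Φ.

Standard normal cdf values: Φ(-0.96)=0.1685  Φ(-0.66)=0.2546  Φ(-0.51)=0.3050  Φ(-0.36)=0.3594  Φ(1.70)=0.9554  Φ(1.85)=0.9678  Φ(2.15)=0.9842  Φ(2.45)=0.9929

Lower: z₀ + z₁ = 0.305 + (-1.645) = -1.340; 1 − a(z₀+z₁) = 1 − (0.046)(-1.340) = 1.0616; argument = 0.305 + (-1.340)/1.0616 = -0.9572 → -0.96.
α₁ = Φ(-0.96) = 0.1685; rank = round(100 × 0.1685) = 17; θ*₍17₎ = 1.585.
Upper: z₀ + z₂ = 1.950; 1 − a(z₀+z₂) = 0.9103; argument = 2.4472 → 2.45; α₂ = 0.9929; rank = 99; θ*₍99₎ = 3.102.

(1.585, 3.102)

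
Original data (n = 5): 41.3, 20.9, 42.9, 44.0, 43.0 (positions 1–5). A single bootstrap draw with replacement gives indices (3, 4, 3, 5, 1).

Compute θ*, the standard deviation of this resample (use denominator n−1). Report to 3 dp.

θ* = 0.968

Resample values: 42.9, 44.0, 42.9, 43.0, 41.3.
Mean = 42.8200; sum of squared deviations = 3.7480
s² = 3.7480 / 4 = 0.9370
s = √0.9370 = 0.968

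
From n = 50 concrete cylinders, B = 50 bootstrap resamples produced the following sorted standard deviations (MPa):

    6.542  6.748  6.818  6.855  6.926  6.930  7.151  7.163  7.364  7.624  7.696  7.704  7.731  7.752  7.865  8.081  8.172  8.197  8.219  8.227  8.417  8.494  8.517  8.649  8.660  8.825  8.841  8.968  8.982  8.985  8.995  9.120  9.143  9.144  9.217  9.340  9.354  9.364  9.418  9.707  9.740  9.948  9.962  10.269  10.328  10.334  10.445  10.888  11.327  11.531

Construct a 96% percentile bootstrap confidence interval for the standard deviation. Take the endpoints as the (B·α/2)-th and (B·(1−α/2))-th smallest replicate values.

α = 0.04; lower rank = 50 × 0.020 = 1; upper rank = 50 × 0.980 = 49.
The 1st smallest replicate is 6.542; the 49th is 11.327.

(6.542, 11.327)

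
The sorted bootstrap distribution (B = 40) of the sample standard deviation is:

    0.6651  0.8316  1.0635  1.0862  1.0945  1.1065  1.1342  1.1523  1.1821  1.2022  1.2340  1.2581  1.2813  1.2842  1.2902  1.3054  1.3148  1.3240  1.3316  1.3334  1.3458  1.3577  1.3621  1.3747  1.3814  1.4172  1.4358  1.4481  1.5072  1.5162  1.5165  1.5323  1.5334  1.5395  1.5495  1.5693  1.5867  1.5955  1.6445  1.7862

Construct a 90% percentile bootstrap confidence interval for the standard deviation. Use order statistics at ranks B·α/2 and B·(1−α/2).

(0.8316, 1.5955)

α = 0.10; lower rank = 40 × 0.050 = 2; upper rank = 40 × 0.950 = 38.
The 2nd smallest replicate is 0.8316; the 38th is 1.5955.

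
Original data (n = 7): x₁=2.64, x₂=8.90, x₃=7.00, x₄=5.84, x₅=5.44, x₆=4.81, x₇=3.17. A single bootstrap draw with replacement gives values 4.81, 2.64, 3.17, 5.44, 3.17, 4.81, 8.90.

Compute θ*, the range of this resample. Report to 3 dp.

Range = 8.90 − 2.64 = 6.260

θ* = 6.260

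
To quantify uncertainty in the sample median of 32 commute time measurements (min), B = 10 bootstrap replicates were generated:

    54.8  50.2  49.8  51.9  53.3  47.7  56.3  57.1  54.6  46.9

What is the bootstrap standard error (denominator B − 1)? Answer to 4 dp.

Bootstrap SE is the standard deviation of the 10 replicate medians.
Mean of replicates: (54.8 + 50.2 + 49.8 + 51.9 + 53.3 + 47.7 + 56.3 + 57.1 + 54.6 + 46.9) / 10 = 522.60000 / 10 = 52.26000
Sum of squared deviations: (+2.54000)² + (−2.06000)² + (−2.46000)² + (−0.36000)² + (+1.04000)² + (−4.56000)² + (+4.04000)² + (+4.84000)² + (+2.34000)² + (−5.36000)² = 112.70400
Variance = 112.70400 / 9 = 12.52267
SE* = √12.52267

SE* = 3.5387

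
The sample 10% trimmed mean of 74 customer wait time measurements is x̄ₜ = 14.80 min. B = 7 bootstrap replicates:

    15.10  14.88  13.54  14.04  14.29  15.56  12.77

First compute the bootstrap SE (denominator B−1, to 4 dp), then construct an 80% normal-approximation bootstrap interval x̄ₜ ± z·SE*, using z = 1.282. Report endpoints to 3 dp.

(13.567, 16.033)

Mean of replicates = 14.3114; sum of squared deviations = 5.5493; SE* = √(5.5493/6) = 0.9617
Margin = 1.282 × 0.9617 = 1.2329
Interval: 14.80 ± 1.2329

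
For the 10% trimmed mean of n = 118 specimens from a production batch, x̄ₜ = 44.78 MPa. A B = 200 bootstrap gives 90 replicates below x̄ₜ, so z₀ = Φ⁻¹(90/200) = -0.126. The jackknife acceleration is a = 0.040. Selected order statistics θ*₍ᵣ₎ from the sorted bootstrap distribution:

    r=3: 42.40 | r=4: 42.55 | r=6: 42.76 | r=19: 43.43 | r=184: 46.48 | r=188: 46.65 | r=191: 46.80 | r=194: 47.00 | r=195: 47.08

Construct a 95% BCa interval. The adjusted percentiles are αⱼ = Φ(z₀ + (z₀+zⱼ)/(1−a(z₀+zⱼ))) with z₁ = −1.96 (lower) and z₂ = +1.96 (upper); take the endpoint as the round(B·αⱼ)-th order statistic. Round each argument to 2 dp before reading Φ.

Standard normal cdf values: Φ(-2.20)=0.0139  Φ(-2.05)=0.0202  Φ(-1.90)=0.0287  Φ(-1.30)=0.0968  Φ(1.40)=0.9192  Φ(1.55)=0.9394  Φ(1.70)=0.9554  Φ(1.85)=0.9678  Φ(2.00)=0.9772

Lower: z₀ + z₁ = -0.126 + (-1.960) = -2.086; 1 − a(z₀+z₁) = 1 − (0.040)(-2.086) = 1.0834; argument = -0.126 + (-2.086)/1.0834 = -2.0513 → -2.05.
α₁ = Φ(-2.05) = 0.0202; rank = round(200 × 0.0202) = 4; θ*₍4₎ = 42.55.
Upper: z₀ + z₂ = 1.834; 1 − a(z₀+z₂) = 0.9266; argument = 1.8532 → 1.85; α₂ = 0.9678; rank = 194; θ*₍194₎ = 47.00.

(42.55, 47.00)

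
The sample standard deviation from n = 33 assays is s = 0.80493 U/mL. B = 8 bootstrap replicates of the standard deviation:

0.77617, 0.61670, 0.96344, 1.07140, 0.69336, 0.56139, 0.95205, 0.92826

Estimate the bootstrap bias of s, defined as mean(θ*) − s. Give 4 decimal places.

mean(θ*) = (0.77617 + 0.61670 + 0.96344 + 1.07140 + 0.69336 + 0.56139 + 0.95205 + 0.92826) / 8 = 0.82035
bias = 0.82035 − 0.80493

bias = +0.0154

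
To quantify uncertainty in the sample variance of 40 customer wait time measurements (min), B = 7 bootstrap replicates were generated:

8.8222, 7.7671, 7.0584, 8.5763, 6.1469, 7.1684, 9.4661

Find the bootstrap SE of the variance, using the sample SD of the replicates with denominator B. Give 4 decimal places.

SE* = 1.0746

Bootstrap SE is the standard deviation of the 7 replicate variances.
Mean of replicates: (8.8222 + 7.7671 + 7.0584 + 8.5763 + 6.1469 + 7.1684 + 9.4661) / 7 = 55.00540 / 7 = 7.85791
Sum of squared deviations: (+0.96429)² + (−0.09081)² + (−0.79951)² + (+0.71839)² + (−1.71101)² + (−0.68951)² + (+1.60819)² = 8.08266
Variance = 8.08266 / 7 = 1.15467
SE* = √1.15467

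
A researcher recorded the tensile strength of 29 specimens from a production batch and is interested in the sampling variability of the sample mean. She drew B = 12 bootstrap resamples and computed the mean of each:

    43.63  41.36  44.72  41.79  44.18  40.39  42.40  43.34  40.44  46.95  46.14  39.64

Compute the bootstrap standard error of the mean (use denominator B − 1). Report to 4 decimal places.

SE* = 2.3239

Bootstrap SE is the standard deviation of the 12 replicate means.
Mean of replicates: (43.63 + 41.36 + 44.72 + 41.79 + 44.18 + 40.39 + 42.40 + 43.34 + 40.44 + 46.95 + 46.14 + 39.64) / 12 = 514.98000 / 12 = 42.91500
Sum of squared deviations: (+0.71500)² + (−1.55500)² + (+1.80500)² + (−1.12500)² + (+1.26500)² + (−2.52500)² + (−0.51500)² + (+0.42500)² + (−2.47500)² + (+4.03500)² + (+3.22500)² + (−3.27500)² = 59.40770
Variance = 59.40770 / 11 = 5.40070
SE* = √5.40070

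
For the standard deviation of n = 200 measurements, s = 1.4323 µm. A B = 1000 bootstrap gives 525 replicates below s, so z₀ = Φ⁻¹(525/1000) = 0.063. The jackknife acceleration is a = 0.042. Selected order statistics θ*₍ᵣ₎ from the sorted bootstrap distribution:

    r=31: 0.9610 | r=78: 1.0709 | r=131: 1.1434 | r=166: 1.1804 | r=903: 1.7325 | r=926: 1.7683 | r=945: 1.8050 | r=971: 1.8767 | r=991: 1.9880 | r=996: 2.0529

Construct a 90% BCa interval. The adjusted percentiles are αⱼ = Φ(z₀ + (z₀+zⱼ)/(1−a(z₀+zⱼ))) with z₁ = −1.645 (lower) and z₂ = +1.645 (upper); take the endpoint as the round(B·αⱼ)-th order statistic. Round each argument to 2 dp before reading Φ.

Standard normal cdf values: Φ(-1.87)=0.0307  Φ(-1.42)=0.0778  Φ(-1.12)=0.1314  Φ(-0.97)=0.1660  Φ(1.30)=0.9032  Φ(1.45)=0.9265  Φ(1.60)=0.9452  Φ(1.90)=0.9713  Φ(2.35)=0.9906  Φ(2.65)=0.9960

Lower: z₀ + z₁ = 0.063 + (-1.645) = -1.582; 1 − a(z₀+z₁) = 1 − (0.042)(-1.582) = 1.0664; argument = 0.063 + (-1.582)/1.0664 = -1.4204 → -1.42.
α₁ = Φ(-1.42) = 0.0778; rank = round(1000 × 0.0778) = 78; θ*₍78₎ = 1.0709.
Upper: z₀ + z₂ = 1.708; 1 − a(z₀+z₂) = 0.9283; argument = 1.9030 → 1.90; α₂ = 0.9713; rank = 971; θ*₍971₎ = 1.8767.

(1.0709, 1.8767)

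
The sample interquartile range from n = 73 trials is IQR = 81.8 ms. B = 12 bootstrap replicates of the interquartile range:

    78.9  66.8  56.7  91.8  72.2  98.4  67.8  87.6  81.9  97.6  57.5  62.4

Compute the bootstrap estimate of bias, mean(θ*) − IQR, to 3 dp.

bias = −5.167

mean(θ*) = (78.9 + 66.8 + 56.7 + 91.8 + 72.2 + 98.4 + 67.8 + 87.6 + 81.9 + 97.6 + 57.5 + 62.4) / 12 = 76.6333
bias = 76.6333 − 81.8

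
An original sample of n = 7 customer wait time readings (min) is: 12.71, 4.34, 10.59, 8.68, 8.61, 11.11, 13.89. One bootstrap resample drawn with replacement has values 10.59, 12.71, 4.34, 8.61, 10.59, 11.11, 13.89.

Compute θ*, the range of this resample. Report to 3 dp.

Range = 13.89 − 4.34 = 9.550

θ* = 9.550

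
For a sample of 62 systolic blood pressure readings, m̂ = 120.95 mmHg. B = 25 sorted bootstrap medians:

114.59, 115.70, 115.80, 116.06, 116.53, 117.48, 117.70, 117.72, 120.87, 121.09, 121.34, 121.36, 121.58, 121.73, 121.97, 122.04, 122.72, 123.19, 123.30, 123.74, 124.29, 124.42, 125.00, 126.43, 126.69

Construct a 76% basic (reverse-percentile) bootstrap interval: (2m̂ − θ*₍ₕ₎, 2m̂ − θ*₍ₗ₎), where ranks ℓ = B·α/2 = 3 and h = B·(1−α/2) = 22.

(117.48, 126.10)

Percentile endpoints at ranks 3 and 22: θ*₍3₎ = 115.80, θ*₍22₎ = 124.42.
Basic interval reflects these around m̂:
  lower = 2 × 120.95 − 124.42 = 117.48
  upper = 2 × 120.95 − 115.80 = 126.10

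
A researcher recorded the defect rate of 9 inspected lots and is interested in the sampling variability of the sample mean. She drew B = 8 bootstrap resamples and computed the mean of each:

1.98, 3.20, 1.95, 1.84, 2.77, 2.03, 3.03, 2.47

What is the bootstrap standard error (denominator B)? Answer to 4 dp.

Bootstrap SE is the standard deviation of the 8 replicate means.
Mean of replicates: (1.98 + 3.20 + 1.95 + 1.84 + 2.77 + 2.03 + 3.03 + 2.47) / 8 = 19.27000 / 8 = 2.40875
Sum of squared deviations: (−0.42875)² + (+0.79125)² + (−0.45875)² + (−0.56875)² + (+0.36125)² + (−0.37875)² + (+0.62125)² + (+0.06125)² = 2.00749
Variance = 2.00749 / 8 = 0.25094
SE* = √0.25094

SE* = 0.5009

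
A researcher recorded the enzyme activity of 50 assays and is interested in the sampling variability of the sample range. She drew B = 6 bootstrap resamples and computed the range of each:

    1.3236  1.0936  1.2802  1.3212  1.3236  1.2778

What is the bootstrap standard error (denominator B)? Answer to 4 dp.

Bootstrap SE is the standard deviation of the 6 replicate ranges.
Mean of replicates: (1.3236 + 1.0936 + 1.2802 + 1.3212 + 1.3236 + 1.2778) / 6 = 7.62000 / 6 = 1.27000
Sum of squared deviations: (+0.05360)² + (−0.17640)² + (+0.01020)² + (+0.05120)² + (+0.05360)² + (+0.00780)² = 0.03965
Variance = 0.03965 / 6 = 0.00661
SE* = √0.00661

SE* = 0.0813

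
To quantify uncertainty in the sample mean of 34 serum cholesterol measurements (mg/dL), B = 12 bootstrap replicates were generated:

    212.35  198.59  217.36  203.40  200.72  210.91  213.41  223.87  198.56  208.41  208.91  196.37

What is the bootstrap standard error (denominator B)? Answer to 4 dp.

SE* = 8.0797

Bootstrap SE is the standard deviation of the 12 replicate means.
Mean of replicates: (212.35 + 198.59 + 217.36 + 203.40 + 200.72 + 210.91 + 213.41 + 223.87 + 198.56 + 208.41 + 208.91 + 196.37) / 12 = 2492.86000 / 12 = 207.73833
Sum of squared deviations: (+4.61167)² + (−9.14833)² + (+9.62167)² + (−4.33833)² + (−7.01833)² + (+3.17167)² + (+5.67167)² + (+16.13167)² + (−9.17833)² + (+0.67167)² + (+1.17167)² + (−11.36833)² = 783.37677
Variance = 783.37677 / 12 = 65.28140
SE* = √65.28140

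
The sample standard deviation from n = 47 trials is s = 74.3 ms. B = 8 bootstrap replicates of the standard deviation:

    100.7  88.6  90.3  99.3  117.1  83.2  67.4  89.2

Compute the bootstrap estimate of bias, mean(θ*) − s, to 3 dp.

bias = +17.675

mean(θ*) = (100.7 + 88.6 + 90.3 + 99.3 + 117.1 + 83.2 + 67.4 + 89.2) / 8 = 91.9750
bias = 91.9750 − 74.3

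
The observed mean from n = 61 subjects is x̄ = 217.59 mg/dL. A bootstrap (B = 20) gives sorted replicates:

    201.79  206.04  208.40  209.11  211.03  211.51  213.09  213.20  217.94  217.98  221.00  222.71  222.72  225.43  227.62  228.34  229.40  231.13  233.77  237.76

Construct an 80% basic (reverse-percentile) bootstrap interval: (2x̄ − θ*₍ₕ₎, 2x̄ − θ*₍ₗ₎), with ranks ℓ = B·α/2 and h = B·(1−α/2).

(204.05, 229.14)

Percentile endpoints at ranks 2 and 18: θ*₍2₎ = 206.04, θ*₍18₎ = 231.13.
Basic interval reflects these around x̄:
  lower = 2 × 217.59 − 231.13 = 204.05
  upper = 2 × 217.59 − 206.04 = 229.14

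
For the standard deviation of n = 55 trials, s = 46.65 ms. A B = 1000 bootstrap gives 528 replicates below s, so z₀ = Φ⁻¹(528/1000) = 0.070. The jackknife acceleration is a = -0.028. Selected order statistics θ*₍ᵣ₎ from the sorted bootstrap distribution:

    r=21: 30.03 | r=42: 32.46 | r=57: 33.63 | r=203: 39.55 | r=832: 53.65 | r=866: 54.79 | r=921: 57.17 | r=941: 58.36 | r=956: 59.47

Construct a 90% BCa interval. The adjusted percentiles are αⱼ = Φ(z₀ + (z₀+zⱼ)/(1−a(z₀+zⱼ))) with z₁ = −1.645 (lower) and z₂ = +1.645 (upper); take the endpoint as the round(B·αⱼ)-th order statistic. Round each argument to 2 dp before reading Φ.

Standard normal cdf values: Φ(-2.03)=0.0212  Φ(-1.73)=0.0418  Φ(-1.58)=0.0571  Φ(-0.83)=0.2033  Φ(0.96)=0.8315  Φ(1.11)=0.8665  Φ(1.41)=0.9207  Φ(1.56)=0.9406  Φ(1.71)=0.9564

Lower: z₀ + z₁ = 0.070 + (-1.645) = -1.575; 1 − a(z₀+z₁) = 1 − (-0.028)(-1.575) = 0.9559; argument = 0.070 + (-1.575)/0.9559 = -1.5777 → -1.58.
α₁ = Φ(-1.58) = 0.0571; rank = round(1000 × 0.0571) = 57; θ*₍57₎ = 33.63.
Upper: z₀ + z₂ = 1.715; 1 − a(z₀+z₂) = 1.0480; argument = 1.7064 → 1.71; α₂ = 0.9564; rank = 956; θ*₍956₎ = 59.47.

(33.63, 59.47)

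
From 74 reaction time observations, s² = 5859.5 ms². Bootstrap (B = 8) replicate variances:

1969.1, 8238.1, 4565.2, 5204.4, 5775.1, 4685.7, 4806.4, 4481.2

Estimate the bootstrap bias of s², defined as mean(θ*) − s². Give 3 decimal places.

mean(θ*) = (1969.1 + 8238.1 + 4565.2 + 5204.4 + 5775.1 + 4685.7 + 4806.4 + 4481.2) / 8 = 4965.6500
bias = 4965.6500 − 5859.5

bias = −893.850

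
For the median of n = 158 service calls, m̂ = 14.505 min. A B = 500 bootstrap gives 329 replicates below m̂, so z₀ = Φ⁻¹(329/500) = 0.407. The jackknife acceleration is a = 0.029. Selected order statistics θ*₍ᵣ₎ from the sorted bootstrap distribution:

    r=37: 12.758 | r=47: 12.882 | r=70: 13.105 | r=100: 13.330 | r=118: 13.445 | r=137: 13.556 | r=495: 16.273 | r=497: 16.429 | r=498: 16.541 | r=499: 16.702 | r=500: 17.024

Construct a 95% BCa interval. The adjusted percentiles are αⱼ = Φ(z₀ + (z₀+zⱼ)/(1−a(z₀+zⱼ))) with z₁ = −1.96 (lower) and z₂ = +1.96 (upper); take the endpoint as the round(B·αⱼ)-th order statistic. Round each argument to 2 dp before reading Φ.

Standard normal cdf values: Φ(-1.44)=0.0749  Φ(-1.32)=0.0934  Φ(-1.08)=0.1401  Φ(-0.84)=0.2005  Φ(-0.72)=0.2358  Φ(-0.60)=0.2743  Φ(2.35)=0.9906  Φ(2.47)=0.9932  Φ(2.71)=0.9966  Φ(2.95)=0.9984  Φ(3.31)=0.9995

Lower: z₀ + z₁ = 0.407 + (-1.960) = -1.553; 1 − a(z₀+z₁) = 1 − (0.029)(-1.553) = 1.0450; argument = 0.407 + (-1.553)/1.0450 = -1.0791 → -1.08.
α₁ = Φ(-1.08) = 0.1401; rank = round(500 × 0.1401) = 70; θ*₍70₎ = 13.105.
Upper: z₀ + z₂ = 2.367; 1 − a(z₀+z₂) = 0.9314; argument = 2.9485 → 2.95; α₂ = 0.9984; rank = 499; θ*₍499₎ = 16.702.

(13.105, 16.702)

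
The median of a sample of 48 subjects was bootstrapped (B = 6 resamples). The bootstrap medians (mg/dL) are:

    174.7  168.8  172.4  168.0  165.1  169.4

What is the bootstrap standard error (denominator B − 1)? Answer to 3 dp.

SE* = 3.383

Bootstrap SE is the standard deviation of the 6 replicate medians.
Mean of replicates: (174.7 + 168.8 + 172.4 + 168.0 + 165.1 + 169.4) / 6 = 1018.4000 / 6 = 169.7333
Sum of squared deviations: (+4.9667)² + (−0.9333)² + (+2.6667)² + (−1.7333)² + (−4.6333)² + (−0.3333)² = 57.2333
Variance = 57.2333 / 5 = 11.4467
SE* = √11.4467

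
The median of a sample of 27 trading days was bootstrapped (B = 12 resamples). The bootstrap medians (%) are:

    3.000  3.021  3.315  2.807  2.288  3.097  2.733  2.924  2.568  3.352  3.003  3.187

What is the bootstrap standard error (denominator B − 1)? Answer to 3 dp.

SE* = 0.307

Bootstrap SE is the standard deviation of the 12 replicate medians.
Mean of replicates: (3.000 + 3.021 + 3.315 + 2.807 + 2.288 + 3.097 + 2.733 + 2.924 + 2.568 + 3.352 + 3.003 + 3.187) / 12 = 35.2950 / 12 = 2.9413
Sum of squared deviations: (+0.0587)² + (+0.0797)² + (+0.3737)² + (−0.1343)² + (−0.6533)² + (+0.1557)² + (−0.2083)² + (−0.0173)² + (−0.3733)² + (+0.4107)² + (+0.0617)² + (+0.2457)² = 1.0344
Variance = 1.0344 / 11 = 0.0940
SE* = √0.0940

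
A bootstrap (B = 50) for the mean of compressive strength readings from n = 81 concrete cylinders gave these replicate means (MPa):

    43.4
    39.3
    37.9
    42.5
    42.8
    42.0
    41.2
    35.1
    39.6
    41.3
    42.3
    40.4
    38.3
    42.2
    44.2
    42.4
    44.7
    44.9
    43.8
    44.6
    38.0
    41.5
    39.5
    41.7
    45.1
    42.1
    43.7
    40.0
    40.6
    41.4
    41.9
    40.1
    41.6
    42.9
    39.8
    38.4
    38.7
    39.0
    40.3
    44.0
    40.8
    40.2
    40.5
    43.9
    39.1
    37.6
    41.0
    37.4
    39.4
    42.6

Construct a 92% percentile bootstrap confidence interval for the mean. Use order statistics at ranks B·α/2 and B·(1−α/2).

Sorted replicates: 35.1, 37.4, 37.6, 37.9, 38.0, 38.3, 38.4, 38.7, 39.0, 39.1, 39.3, 39.4, 39.5, 39.6, 39.8, 40.0, 40.1, 40.2, 40.3, 40.4, 40.5, 40.6, 40.8, 41.0, 41.2, 41.3, 41.4, 41.5, 41.6, 41.7, 41.9, 42.0, 42.1, 42.2, 42.3, 42.4, 42.5, 42.6, 42.8, 42.9, 43.4, 43.7, 43.8, 43.9, 44.0, 44.2, 44.6, 44.7, 44.9, 45.1
α = 0.08; lower rank = 50 × 0.040 = 2; upper rank = 50 × 0.960 = 48.
The 2nd smallest replicate is 37.4; the 48th is 44.7.

(37.4, 44.7)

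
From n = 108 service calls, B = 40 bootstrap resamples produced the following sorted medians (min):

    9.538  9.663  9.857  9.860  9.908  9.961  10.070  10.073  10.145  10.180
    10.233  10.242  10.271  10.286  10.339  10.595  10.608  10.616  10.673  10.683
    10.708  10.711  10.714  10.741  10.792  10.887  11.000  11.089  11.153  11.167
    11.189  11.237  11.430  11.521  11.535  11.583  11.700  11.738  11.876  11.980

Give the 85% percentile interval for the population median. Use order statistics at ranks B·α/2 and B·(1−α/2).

α = 0.15; lower rank = 40 × 0.075 = 3; upper rank = 40 × 0.925 = 37.
The 3rd smallest replicate is 9.857; the 37th is 11.700.

(9.857, 11.700)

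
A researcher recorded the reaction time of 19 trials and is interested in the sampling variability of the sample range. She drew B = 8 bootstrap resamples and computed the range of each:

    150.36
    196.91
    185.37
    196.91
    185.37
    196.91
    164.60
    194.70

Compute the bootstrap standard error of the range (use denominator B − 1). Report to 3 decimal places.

Bootstrap SE is the standard deviation of the 8 replicate ranges.
Mean of replicates: (150.36 + 196.91 + 185.37 + 196.91 + 185.37 + 196.91 + 164.60 + 194.70) / 8 = 1471.1300 / 8 = 183.8913
Sum of squared deviations: (−33.5312)² + (+13.0187)² + (+1.4787)² + (+13.0187)² + (+1.4787)² + (+13.0187)² + (−19.2913)² + (+10.8087)² = 2126.1631
Variance = 2126.1631 / 7 = 303.7376
SE* = √303.7376

SE* = 17.428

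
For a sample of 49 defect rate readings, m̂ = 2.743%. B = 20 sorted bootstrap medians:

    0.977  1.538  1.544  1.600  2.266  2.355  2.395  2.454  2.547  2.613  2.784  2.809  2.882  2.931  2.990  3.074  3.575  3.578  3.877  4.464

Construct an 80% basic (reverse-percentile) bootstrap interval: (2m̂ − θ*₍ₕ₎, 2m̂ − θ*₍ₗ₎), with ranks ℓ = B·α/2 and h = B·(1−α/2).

Percentile endpoints at ranks 2 and 18: θ*₍2₎ = 1.538, θ*₍18₎ = 3.578.
Basic interval reflects these around m̂:
  lower = 2 × 2.743 − 3.578 = 1.908
  upper = 2 × 2.743 − 1.538 = 3.948

(1.908, 3.948)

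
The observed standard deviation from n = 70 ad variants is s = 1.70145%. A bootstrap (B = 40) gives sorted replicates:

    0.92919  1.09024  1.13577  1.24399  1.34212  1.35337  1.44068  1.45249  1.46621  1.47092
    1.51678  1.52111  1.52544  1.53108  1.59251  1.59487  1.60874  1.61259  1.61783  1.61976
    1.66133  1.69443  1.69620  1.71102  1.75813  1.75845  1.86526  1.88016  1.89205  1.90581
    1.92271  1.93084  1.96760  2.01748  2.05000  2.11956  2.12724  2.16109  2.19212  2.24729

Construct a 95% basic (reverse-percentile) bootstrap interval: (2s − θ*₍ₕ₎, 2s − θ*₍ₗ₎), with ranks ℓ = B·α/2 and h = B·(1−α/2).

(1.21078, 2.47371)

Percentile endpoints at ranks 1 and 39: θ*₍1₎ = 0.92919, θ*₍39₎ = 2.19212.
Basic interval reflects these around s:
  lower = 2 × 1.70145 − 2.19212 = 1.21078
  upper = 2 × 1.70145 − 0.92919 = 2.47371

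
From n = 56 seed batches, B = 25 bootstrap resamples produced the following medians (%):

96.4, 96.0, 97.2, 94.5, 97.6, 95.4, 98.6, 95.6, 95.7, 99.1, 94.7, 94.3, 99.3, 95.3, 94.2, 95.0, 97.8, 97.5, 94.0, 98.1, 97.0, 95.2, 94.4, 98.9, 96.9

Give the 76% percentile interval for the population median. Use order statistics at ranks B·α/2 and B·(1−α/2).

Sorted replicates: 94.0, 94.2, 94.3, 94.4, 94.5, 94.7, 95.0, 95.2, 95.3, 95.4, 95.6, 95.7, 96.0, 96.4, 96.9, 97.0, 97.2, 97.5, 97.6, 97.8, 98.1, 98.6, 98.9, 99.1, 99.3
α = 0.24; lower rank = 25 × 0.120 = 3; upper rank = 25 × 0.880 = 22.
The 3rd smallest replicate is 94.3; the 22nd is 98.6.

(94.3, 98.6)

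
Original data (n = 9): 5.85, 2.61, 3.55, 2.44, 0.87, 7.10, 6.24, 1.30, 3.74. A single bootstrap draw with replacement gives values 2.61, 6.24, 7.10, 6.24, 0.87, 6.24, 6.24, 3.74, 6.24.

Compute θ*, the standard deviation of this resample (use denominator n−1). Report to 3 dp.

θ* = 2.134

Mean = 5.0578; sum of squared deviations = 36.4246
s² = 36.4246 / 8 = 4.5531
s = √4.5531 = 2.134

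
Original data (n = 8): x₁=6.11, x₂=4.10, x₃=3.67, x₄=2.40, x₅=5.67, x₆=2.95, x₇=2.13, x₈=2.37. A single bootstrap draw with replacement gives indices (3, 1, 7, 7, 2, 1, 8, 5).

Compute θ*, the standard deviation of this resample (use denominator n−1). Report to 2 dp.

Resample values: 3.67, 6.11, 2.13, 2.13, 4.10, 6.11, 2.37, 5.67.
Mean = 4.0362; sum of squared deviations = 21.4522
s² = 21.4522 / 7 = 3.0646
s = √3.0646 = 1.75

θ* = 1.75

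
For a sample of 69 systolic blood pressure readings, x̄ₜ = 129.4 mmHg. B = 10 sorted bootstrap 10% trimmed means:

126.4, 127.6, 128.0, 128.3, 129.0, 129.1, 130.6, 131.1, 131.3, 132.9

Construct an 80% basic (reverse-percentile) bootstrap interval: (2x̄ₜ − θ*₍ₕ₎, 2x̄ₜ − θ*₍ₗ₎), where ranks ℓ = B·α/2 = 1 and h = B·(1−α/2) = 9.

(127.5, 132.4)

Percentile endpoints at ranks 1 and 9: θ*₍1₎ = 126.4, θ*₍9₎ = 131.3.
Basic interval reflects these around x̄ₜ:
  lower = 2 × 129.4 − 131.3 = 127.5
  upper = 2 × 129.4 − 126.4 = 132.4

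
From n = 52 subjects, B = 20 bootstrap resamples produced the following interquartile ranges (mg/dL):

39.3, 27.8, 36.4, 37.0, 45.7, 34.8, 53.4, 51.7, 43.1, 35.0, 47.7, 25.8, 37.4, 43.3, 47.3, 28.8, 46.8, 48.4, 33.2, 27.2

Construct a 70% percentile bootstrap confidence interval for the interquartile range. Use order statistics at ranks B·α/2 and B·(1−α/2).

Sorted replicates: 25.8, 27.2, 27.8, 28.8, 33.2, 34.8, 35.0, 36.4, 37.0, 37.4, 39.3, 43.1, 43.3, 45.7, 46.8, 47.3, 47.7, 48.4, 51.7, 53.4
α = 0.30; lower rank = 20 × 0.150 = 3; upper rank = 20 × 0.850 = 17.
The 3rd smallest replicate is 27.8; the 17th is 47.7.

(27.8, 47.7)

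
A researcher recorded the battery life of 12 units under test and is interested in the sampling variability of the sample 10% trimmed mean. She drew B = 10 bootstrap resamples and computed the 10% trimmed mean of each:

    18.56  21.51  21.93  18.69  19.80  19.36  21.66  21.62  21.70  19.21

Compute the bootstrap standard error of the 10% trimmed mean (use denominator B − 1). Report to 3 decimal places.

SE* = 1.395

Bootstrap SE is the standard deviation of the 10 replicate 10% trimmed means.
Mean of replicates: (18.56 + 21.51 + 21.93 + 18.69 + 19.80 + 19.36 + 21.66 + 21.62 + 21.70 + 19.21) / 10 = 204.0400 / 10 = 20.4040
Sum of squared deviations: (−1.8440)² + (+1.1060)² + (+1.5260)² + (−1.7140)² + (−0.6040)² + (−1.0440)² + (+1.2560)² + (+1.2160)² + (+1.2960)² + (−1.1940)² = 17.5062
Variance = 17.5062 / 9 = 1.9451
SE* = √1.9451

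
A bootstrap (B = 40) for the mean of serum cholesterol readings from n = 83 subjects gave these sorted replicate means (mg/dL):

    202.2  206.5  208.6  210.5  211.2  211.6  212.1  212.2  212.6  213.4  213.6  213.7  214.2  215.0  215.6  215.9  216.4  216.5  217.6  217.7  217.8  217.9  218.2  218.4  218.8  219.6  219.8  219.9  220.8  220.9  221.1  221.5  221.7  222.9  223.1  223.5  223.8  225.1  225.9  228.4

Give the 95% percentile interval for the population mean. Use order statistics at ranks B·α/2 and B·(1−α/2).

(202.2, 225.9)

α = 0.05; lower rank = 40 × 0.025 = 1; upper rank = 40 × 0.975 = 39.
The 1st smallest replicate is 202.2; the 39th is 225.9.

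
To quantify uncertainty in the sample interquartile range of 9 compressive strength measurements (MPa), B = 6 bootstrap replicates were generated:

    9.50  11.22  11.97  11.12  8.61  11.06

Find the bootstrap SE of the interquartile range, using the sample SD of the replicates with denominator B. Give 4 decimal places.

Bootstrap SE is the standard deviation of the 6 replicate interquartile ranges.
Mean of replicates: (9.50 + 11.22 + 11.97 + 11.12 + 8.61 + 11.06) / 6 = 63.48000 / 6 = 10.58000
Sum of squared deviations: (−1.08000)² + (+0.64000)² + (+1.39000)² + (+0.54000)² + (−1.97000)² + (+0.48000)² = 7.91100
Variance = 7.91100 / 6 = 1.31850
SE* = √1.31850

SE* = 1.1483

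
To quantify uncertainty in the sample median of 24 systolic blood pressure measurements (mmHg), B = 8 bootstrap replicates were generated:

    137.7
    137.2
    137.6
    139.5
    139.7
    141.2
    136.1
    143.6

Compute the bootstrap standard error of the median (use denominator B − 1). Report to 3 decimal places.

Bootstrap SE is the standard deviation of the 8 replicate medians.
Mean of replicates: (137.7 + 137.2 + 137.6 + 139.5 + 139.7 + 141.2 + 136.1 + 143.6) / 8 = 1112.6000 / 8 = 139.0750
Sum of squared deviations: (−1.3750)² + (−1.8750)² + (−1.4750)² + (+0.4250)² + (+0.6250)² + (+2.1250)² + (−2.9750)² + (+4.5250)² = 41.9950
Variance = 41.9950 / 7 = 5.9993
SE* = √5.9993

SE* = 2.449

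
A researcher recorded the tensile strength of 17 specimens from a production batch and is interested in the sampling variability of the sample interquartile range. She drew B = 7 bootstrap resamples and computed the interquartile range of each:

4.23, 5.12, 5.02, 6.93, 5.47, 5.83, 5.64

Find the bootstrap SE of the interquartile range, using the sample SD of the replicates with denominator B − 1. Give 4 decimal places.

Bootstrap SE is the standard deviation of the 7 replicate interquartile ranges.
Mean of replicates: (4.23 + 5.12 + 5.02 + 6.93 + 5.47 + 5.83 + 5.64) / 7 = 38.24000 / 7 = 5.46286
Sum of squared deviations: (−1.23286)² + (−0.34286)² + (−0.44286)² + (+1.46714)² + (+0.00714)² + (+0.36714)² + (+0.17714)² = 4.15234
Variance = 4.15234 / 6 = 0.69206
SE* = √0.69206

SE* = 0.8319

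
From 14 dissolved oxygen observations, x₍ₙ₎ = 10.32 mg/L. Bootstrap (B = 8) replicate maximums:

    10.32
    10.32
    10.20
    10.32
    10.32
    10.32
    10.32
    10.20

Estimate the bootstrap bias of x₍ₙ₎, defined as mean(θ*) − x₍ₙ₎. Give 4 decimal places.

mean(θ*) = (10.32 + 10.32 + 10.20 + 10.32 + 10.32 + 10.32 + 10.32 + 10.20) / 8 = 10.29000
bias = 10.29000 − 10.32

bias = −0.0300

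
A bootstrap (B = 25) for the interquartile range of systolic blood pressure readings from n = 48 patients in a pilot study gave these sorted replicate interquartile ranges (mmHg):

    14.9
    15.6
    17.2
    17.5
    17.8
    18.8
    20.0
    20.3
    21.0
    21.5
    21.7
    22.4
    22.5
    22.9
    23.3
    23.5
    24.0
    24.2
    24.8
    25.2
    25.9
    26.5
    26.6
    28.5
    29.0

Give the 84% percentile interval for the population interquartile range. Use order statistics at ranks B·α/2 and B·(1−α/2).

α = 0.16; lower rank = 25 × 0.080 = 2; upper rank = 25 × 0.920 = 23.
The 2nd smallest replicate is 15.6; the 23rd is 26.6.

(15.6, 26.6)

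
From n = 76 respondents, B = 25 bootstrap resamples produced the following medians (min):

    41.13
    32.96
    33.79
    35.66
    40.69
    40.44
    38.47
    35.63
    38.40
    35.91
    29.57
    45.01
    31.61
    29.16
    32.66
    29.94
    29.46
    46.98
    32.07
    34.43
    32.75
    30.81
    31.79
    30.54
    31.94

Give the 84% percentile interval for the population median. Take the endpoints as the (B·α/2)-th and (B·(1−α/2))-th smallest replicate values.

(29.46, 41.13)

Sorted replicates: 29.16, 29.46, 29.57, 29.94, 30.54, 30.81, 31.61, 31.79, 31.94, 32.07, 32.66, 32.75, 32.96, 33.79, 34.43, 35.63, 35.66, 35.91, 38.40, 38.47, 40.44, 40.69, 41.13, 45.01, 46.98
α = 0.16; lower rank = 25 × 0.080 = 2; upper rank = 25 × 0.920 = 23.
The 2nd smallest replicate is 29.46; the 23rd is 41.13.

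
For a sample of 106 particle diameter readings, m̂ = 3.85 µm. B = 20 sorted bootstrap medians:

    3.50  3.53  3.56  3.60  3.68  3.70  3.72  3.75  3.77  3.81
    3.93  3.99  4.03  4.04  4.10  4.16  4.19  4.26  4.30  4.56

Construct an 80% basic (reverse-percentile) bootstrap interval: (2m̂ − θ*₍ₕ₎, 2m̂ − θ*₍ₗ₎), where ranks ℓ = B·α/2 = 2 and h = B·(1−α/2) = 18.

Percentile endpoints at ranks 2 and 18: θ*₍2₎ = 3.53, θ*₍18₎ = 4.26.
Basic interval reflects these around m̂:
  lower = 2 × 3.85 − 4.26 = 3.44
  upper = 2 × 3.85 − 3.53 = 4.17

(3.44, 4.17)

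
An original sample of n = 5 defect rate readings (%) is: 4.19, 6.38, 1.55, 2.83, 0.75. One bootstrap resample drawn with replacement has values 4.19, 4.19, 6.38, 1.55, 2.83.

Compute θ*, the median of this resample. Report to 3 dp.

θ* = 4.190

Sorted: 1.55, 2.83, 4.19, 4.19, 6.38
Median = middle value = 4.190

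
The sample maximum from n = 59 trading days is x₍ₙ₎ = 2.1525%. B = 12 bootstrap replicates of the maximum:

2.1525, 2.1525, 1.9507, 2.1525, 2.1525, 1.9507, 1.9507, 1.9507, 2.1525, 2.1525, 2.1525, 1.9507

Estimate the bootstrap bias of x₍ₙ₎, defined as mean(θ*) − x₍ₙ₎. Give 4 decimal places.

mean(θ*) = (2.1525 + 2.1525 + 1.9507 + 2.1525 + 2.1525 + 1.9507 + 1.9507 + 1.9507 + 2.1525 + 2.1525 + 2.1525 + 1.9507) / 12 = 2.06842
bias = 2.06842 − 2.1525

bias = −0.0841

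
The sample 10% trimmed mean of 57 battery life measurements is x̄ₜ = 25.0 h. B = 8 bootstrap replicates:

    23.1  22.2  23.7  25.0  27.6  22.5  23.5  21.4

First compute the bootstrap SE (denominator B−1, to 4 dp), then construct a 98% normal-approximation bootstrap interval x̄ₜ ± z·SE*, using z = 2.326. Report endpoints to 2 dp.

(20.50, 29.50)

Mean of replicates = 23.6250; sum of squared deviations = 26.2350; SE* = √(26.2350/7) = 1.9359
Margin = 2.326 × 1.9359 = 4.503
Interval: 25.0 ± 4.503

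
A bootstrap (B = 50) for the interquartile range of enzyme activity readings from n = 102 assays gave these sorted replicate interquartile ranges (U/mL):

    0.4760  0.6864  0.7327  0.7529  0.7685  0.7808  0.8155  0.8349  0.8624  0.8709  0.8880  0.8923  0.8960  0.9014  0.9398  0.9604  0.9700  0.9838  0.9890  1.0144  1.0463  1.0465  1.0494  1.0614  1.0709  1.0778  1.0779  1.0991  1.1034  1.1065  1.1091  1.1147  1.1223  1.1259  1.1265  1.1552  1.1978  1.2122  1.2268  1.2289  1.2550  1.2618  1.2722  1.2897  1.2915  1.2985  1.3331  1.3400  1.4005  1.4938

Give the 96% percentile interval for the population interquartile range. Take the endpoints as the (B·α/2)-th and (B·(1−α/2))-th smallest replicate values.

α = 0.04; lower rank = 50 × 0.020 = 1; upper rank = 50 × 0.980 = 49.
The 1st smallest replicate is 0.4760; the 49th is 1.4005.

(0.4760, 1.4005)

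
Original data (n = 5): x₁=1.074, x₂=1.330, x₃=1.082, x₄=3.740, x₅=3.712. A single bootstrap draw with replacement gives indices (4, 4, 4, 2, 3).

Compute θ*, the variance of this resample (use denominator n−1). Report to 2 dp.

θ* = 1.93

Resample values: 3.740, 3.740, 3.740, 1.330, 1.082.
Mean = 2.7264; sum of squared deviations = 7.7361
s² = 7.7361 / 4 = 1.9340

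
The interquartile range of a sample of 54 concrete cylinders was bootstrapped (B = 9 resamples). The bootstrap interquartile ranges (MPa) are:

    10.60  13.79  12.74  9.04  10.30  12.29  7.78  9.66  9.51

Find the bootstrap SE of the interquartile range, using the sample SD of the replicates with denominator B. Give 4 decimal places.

SE* = 1.8303

Bootstrap SE is the standard deviation of the 9 replicate interquartile ranges.
Mean of replicates: (10.60 + 13.79 + 12.74 + 9.04 + 10.30 + 12.29 + 7.78 + 9.66 + 9.51) / 9 = 95.71000 / 9 = 10.63444
Sum of squared deviations: (−0.03444)² + (+3.15556)² + (+2.10556)² + (−1.59444)² + (−0.33444)² + (+1.65556)² + (−2.85444)² + (−0.97444)² + (−1.12444)² = 30.14882
Variance = 30.14882 / 9 = 3.34987
SE* = √3.34987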